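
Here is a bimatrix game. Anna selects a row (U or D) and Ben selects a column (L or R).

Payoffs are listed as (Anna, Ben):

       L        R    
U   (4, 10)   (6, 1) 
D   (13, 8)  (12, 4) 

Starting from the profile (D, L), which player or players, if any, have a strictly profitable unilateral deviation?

Anna at (D, L) earns 13; deviating to U yields 4 — not better.
Ben earns 8; deviating to R yields 4 — not better.
Neither player can strictly improve; the profile is a Nash equilibrium.

Neither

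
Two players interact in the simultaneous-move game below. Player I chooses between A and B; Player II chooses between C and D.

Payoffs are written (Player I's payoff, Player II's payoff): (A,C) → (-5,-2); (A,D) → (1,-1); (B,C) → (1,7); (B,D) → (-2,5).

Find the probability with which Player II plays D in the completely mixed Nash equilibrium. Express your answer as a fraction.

2/3

Let q be the probability that Player II plays C. In a completely mixed equilibrium, Player I must be indifferent between A and B.
Player I's expected payoff from A is −5q + (1−q); from B it is q − 2(1−q).
Setting these equal: −6q + 1 = 3q − 2, so q = 1/3.
Therefore Player II plays D with probability 1 − 1/3 = 2/3.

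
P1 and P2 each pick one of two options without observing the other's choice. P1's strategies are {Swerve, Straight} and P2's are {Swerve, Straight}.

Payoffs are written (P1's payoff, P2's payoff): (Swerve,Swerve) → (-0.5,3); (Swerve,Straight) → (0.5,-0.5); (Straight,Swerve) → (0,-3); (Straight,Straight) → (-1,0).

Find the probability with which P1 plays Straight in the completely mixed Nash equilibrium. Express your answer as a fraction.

Let x be the probability that P1 plays Swerve. In a completely mixed equilibrium, P2 must be indifferent between Swerve and Straight.
P2's expected payoff from Swerve is 3x − 3(1−x); from Straight it is −0.5x.
Setting these equal: 6x − 3 = −0.5x, so x = 6/13.
Therefore P1 plays Straight with probability 1 − 6/13 = 7/13.

7/13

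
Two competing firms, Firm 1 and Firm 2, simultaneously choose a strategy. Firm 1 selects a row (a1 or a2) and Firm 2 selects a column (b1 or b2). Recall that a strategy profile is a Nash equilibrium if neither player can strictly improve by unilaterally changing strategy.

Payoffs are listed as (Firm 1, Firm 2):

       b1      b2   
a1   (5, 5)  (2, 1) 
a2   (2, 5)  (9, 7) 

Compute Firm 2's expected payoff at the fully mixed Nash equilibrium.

First find p, the probability Firm 1 plays a1, from Firm 2's indifference between b1 and b2: 5p + 5(1−p) = p + 7(1−p), giving p = 1/3.
Since Firm 2 is indifferent in equilibrium, Firm 2's expected payoff equals the payoff from either column against (1/3, 2/3). Using b1: 5(1/3) + 5(2/3) = 5.

5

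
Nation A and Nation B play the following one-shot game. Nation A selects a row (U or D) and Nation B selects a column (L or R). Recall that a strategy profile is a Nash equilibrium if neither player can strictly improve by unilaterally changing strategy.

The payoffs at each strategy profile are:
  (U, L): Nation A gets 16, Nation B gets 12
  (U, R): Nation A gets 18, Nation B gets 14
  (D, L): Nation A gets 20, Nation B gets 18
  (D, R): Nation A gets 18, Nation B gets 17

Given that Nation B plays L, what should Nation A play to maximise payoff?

D

Against L, Nation A earns 16 from U and 20 from D.
So D is the best response.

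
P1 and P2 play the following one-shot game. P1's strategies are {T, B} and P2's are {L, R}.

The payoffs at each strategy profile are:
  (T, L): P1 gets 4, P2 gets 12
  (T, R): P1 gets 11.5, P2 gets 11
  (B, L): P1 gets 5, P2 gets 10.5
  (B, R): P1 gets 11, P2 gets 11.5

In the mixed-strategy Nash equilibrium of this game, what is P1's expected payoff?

First find q, the probability P2 plays L, from P1's indifference between T and B: 4q + 11.5(1−q) = 5q + 11(1−q), giving q = 1/3.
Since P1 is indifferent in equilibrium, P1's expected payoff equals the payoff from either row against (1/3, 2/3). Using T: 4(1/3) + 11.5(2/3) = 9.

9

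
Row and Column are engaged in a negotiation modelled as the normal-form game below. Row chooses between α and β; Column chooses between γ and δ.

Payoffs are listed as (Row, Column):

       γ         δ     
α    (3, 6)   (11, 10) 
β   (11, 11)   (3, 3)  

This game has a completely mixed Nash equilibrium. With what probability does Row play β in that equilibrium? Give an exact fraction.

Let x be the probability that Row plays α. In a completely mixed equilibrium, Column must be indifferent between γ and δ.
Column's expected payoff from γ is 6x + 11(1−x); from δ it is 10x + 3(1−x).
Setting these equal: −5x + 11 = 7x + 3, so x = 2/3.
Therefore Row plays β with probability 1 − 2/3 = 1/3.

1/3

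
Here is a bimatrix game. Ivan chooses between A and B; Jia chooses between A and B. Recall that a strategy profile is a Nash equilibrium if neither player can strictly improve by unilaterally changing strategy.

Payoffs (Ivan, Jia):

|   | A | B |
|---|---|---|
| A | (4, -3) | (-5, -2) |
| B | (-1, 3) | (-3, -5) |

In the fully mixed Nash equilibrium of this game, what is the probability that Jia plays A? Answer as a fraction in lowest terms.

Let q be the probability that Jia plays A. In a completely mixed equilibrium, Ivan must be indifferent between A and B.
Ivan's expected payoff from A is 4q − 5(1−q); from B it is −q − 3(1−q).
Setting these equal: 9q − 5 = 2q − 3, so q = 2/7.

2/7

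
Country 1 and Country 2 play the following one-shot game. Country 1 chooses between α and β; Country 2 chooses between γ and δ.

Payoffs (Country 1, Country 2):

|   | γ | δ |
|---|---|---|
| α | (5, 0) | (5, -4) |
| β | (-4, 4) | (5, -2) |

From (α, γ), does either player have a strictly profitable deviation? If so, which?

Neither

Country 1 at (α, γ) earns 5; deviating to β yields -4 — not better.
Country 2 earns 0; deviating to δ yields -4 — not better.
Neither player can strictly improve; the profile is a Nash equilibrium.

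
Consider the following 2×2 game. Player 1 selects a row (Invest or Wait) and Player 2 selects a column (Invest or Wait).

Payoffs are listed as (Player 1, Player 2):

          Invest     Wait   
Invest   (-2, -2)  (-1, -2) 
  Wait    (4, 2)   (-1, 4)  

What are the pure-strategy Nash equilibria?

(Invest, Wait) and (Wait, Wait)

(Invest, Invest): Player 1 prefers Wait (4 > -2) — not an equilibrium.
(Invest, Wait): Player 1 gets -1 ≥ -1 from Wait, and Player 2 gets -2 ≥ -2 from Invest — Nash equilibrium.
(Wait, Invest): Player 2 prefers Wait (4 > 2) — not an equilibrium.
(Wait, Wait): Player 1 gets -1 ≥ -1 from Invest, and Player 2 gets 4 ≥ 2 from Invest — Nash equilibrium.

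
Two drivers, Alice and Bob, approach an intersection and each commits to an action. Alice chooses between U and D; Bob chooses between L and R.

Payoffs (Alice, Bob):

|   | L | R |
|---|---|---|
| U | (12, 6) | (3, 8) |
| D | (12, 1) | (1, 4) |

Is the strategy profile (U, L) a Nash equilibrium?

No

At (U, L), Alice earns 12; switching to D would give 12, so Alice has no profitable deviation.
Bob earns 6; switching to R would give 8, so Bob would deviate.
Since at least one player can profitably deviate, this is not a Nash equilibrium.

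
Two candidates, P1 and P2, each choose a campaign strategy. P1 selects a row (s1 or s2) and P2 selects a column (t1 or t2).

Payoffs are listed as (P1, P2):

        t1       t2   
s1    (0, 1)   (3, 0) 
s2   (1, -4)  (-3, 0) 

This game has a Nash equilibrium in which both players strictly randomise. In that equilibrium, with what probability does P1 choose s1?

Let r be the probability that P1 plays s1. In a completely mixed equilibrium, P2 must be indifferent between t1 and t2.
P2's expected payoff from t1 is r − 4(1−r); from t2 it is 0.
Setting these equal: 5r − 4 = 0, so r = 4/5.

4/5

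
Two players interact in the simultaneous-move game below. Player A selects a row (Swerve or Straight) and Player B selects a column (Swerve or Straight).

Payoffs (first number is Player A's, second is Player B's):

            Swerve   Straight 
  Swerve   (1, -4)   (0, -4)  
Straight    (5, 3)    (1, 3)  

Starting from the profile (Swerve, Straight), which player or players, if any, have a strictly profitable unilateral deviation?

Player A

Player A at (Swerve, Straight) earns 0; deviating to Straight yields 1 — a strict improvement.
Player B earns -4; deviating to Swerve yields -4 — not better.
Only Player A has a strictly profitable deviation.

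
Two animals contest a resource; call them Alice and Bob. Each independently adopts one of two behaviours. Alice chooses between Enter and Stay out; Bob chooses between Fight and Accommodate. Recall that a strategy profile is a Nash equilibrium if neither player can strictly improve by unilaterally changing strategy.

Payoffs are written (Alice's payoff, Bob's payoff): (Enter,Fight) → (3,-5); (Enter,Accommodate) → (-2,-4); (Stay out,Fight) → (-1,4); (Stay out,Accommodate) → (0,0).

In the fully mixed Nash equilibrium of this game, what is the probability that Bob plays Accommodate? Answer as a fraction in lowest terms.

2/3

Let q be the probability that Bob plays Fight. In a completely mixed equilibrium, Alice must be indifferent between Enter and Stay out.
Alice's expected payoff from Enter is 3q − 2(1−q); from Stay out it is −q.
Setting these equal: 5q − 2 = −q, so q = 1/3.
Therefore Bob plays Accommodate with probability 1 − 1/3 = 2/3.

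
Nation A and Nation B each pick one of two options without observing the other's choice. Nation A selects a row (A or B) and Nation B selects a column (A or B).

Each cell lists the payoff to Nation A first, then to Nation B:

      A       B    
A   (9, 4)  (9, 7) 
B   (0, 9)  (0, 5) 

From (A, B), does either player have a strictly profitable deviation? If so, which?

Nation A at (A, B) earns 9; deviating to B yields 0 — not better.
Nation B earns 7; deviating to A yields 4 — not better.
Neither player can strictly improve; the profile is a Nash equilibrium.

Neither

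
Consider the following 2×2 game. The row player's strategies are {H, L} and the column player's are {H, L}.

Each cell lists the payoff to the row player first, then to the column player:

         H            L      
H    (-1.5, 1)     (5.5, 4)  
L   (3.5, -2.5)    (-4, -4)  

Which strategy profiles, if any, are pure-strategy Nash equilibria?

(H, L) and (L, H)

(H, H): the row player prefers L (3.5 > -1.5); the column player prefers L (4 > 1) — not an equilibrium.
(H, L): the row player gets 5.5 ≥ -4 from L, and the column player gets 4 ≥ 1 from H — Nash equilibrium.
(L, H): the row player gets 3.5 ≥ -1.5 from H, and the column player gets -2.5 ≥ -4 from L — Nash equilibrium.
(L, L): the row player prefers H (5.5 > -4); the column player prefers H (-2.5 > -4) — not an equilibrium.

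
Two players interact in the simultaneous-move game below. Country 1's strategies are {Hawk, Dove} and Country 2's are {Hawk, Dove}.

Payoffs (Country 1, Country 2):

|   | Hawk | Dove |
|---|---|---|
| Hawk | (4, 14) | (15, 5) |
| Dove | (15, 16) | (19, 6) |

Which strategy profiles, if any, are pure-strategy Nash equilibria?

(Hawk, Hawk): Country 1 prefers Dove (15 > 4) — not an equilibrium.
(Hawk, Dove): Country 1 prefers Dove (19 > 15); Country 2 prefers Hawk (14 > 5) — not an equilibrium.
(Dove, Hawk): Country 1 gets 15 ≥ 4 from Hawk, and Country 2 gets 16 ≥ 6 from Dove — Nash equilibrium.
(Dove, Dove): Country 2 prefers Hawk (16 > 6) — not an equilibrium.

(Dove, Hawk)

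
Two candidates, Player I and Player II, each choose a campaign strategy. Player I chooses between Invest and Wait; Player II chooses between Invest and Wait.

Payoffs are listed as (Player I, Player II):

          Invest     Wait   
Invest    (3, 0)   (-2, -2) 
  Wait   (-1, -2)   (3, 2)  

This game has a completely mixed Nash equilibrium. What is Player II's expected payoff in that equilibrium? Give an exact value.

First find p, the probability Player I plays Invest, from Player II's indifference between Invest and Wait: −2(1−p) = −2p + 2(1−p), giving p = 2/3.
Since Player II is indifferent in equilibrium, Player II's expected payoff equals the payoff from either column against (2/3, 1/3). Using Invest: −2(1/3) = -2/3.

-2/3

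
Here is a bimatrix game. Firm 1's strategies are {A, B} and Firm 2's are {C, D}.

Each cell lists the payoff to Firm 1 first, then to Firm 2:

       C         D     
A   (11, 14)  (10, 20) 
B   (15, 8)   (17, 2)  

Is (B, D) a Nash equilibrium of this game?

At (B, D), Firm 1 earns 17; switching to A would give 10, so Firm 1 has no profitable deviation.
Firm 2 earns 2; switching to C would give 8, so Firm 2 would deviate.
Since at least one player can profitably deviate, this is not a Nash equilibrium.

No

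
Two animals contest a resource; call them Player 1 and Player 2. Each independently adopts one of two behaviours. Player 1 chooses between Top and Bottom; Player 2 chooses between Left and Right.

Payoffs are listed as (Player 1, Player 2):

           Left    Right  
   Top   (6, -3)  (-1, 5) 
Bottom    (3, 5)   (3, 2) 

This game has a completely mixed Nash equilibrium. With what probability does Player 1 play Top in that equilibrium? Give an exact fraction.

Let p be the probability that Player 1 plays Top. In a completely mixed equilibrium, Player 2 must be indifferent between Left and Right.
Player 2's expected payoff from Left is −3p + 5(1−p); from Right it is 5p + 2(1−p).
Setting these equal: −8p + 5 = 3p + 2, so p = 3/11.

3/11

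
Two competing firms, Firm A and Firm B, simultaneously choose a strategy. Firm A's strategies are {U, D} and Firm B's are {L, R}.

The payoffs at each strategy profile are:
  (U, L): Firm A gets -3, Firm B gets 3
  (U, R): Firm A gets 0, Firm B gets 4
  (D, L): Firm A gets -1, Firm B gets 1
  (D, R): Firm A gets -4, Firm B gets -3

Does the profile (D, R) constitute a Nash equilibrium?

No

At (D, R), Firm A earns -4; switching to U would give 0, so Firm A would deviate.
Firm B earns -3; switching to L would give 1, so Firm B would deviate.
Since at least one player can profitably deviate, this is not a Nash equilibrium.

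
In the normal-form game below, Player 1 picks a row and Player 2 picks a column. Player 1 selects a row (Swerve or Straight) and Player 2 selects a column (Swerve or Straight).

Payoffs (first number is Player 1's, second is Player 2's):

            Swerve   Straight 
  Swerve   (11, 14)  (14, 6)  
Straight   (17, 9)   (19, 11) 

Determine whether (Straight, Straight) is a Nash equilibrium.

Yes

At (Straight, Straight), Player 1 earns 19; switching to Swerve would give 14, so Player 1 has no profitable deviation.
Player 2 earns 11; switching to Swerve would give 9, so Player 2 has no profitable deviation.
Neither player can gain by a unilateral deviation, so this profile is a Nash equilibrium.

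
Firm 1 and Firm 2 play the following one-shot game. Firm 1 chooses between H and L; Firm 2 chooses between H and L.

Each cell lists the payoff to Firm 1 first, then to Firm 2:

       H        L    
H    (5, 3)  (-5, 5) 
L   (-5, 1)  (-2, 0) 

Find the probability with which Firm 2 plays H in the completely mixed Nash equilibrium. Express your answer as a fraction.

3/13

Let c be the probability that Firm 2 plays H. In a completely mixed equilibrium, Firm 1 must be indifferent between H and L.
Firm 1's expected payoff from H is 5c − 5(1−c); from L it is −5c − 2(1−c).
Setting these equal: 10c − 5 = −3c − 2, so c = 3/13.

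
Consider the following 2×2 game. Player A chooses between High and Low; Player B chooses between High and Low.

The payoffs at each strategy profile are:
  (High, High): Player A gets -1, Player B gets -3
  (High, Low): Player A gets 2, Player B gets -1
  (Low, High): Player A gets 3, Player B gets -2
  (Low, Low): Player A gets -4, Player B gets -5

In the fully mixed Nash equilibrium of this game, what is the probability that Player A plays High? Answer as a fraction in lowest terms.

3/5

Let p be the probability that Player A plays High. In a completely mixed equilibrium, Player B must be indifferent between High and Low.
Player B's expected payoff from High is −3p − 2(1−p); from Low it is −p − 5(1−p).
Setting these equal: −p − 2 = 4p − 5, so p = 3/5.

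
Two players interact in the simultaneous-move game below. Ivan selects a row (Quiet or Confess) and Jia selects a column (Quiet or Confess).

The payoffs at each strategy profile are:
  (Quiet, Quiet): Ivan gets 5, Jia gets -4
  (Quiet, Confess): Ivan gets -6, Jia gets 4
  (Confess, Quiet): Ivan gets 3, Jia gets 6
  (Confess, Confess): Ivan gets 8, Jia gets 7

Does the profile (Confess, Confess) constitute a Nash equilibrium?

At (Confess, Confess), Ivan earns 8; switching to Quiet would give -6, so Ivan has no profitable deviation.
Jia earns 7; switching to Quiet would give 6, so Jia has no profitable deviation.
Neither player can gain by a unilateral deviation, so this profile is a Nash equilibrium.

Yes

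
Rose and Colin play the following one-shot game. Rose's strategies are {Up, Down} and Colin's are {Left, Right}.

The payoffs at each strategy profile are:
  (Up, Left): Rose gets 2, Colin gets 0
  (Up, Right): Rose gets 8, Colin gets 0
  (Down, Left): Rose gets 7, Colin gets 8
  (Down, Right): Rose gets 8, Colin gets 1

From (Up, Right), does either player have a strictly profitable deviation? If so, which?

Rose at (Up, Right) earns 8; deviating to Down yields 8 — not better.
Colin earns 0; deviating to Left yields 0 — not better.
Neither player can strictly improve; the profile is a Nash equilibrium.

Neither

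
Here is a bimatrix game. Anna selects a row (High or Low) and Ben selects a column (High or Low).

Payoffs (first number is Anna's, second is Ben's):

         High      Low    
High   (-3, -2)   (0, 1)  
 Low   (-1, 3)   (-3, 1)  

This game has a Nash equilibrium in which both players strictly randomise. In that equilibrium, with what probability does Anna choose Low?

3/5

Let r be the probability that Anna plays High. In a completely mixed equilibrium, Ben must be indifferent between High and Low.
Ben's expected payoff from High is −2r + 3(1−r); from Low it is r + (1−r).
Setting these equal: −5r + 3 = 1, so r = 2/5.
Therefore Anna plays Low with probability 1 − 2/5 = 3/5.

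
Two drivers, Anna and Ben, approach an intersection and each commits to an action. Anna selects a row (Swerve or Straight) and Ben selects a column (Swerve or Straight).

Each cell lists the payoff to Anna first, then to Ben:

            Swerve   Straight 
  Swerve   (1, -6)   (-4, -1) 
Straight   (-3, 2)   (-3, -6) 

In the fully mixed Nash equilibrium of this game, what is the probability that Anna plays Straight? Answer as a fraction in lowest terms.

5/13

Let p be the probability that Anna plays Swerve. In a completely mixed equilibrium, Ben must be indifferent between Swerve and Straight.
Ben's expected payoff from Swerve is −6p + 2(1−p); from Straight it is −p − 6(1−p).
Setting these equal: −8p + 2 = 5p − 6, so p = 8/13.
Therefore Anna plays Straight with probability 1 − 8/13 = 5/13.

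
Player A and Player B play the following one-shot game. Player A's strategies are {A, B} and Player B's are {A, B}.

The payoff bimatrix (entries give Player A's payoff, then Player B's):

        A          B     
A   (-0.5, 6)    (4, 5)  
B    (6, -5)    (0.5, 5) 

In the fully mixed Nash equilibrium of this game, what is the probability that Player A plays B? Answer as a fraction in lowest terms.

Let x be the probability that Player A plays A. In a completely mixed equilibrium, Player B must be indifferent between A and B.
Player B's expected payoff from A is 6x − 5(1−x); from B it is 5x + 5(1−x).
Setting these equal: 11x − 5 = 5, so x = 10/11.
Therefore Player A plays B with probability 1 − 10/11 = 1/11.

1/11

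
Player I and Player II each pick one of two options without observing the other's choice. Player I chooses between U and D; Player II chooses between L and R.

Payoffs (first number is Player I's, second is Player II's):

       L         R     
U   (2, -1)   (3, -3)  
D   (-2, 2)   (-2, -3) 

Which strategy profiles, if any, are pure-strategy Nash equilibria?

(U, L)

(U, L): Player I gets 2 ≥ -2 from D, and Player II gets -1 ≥ -3 from R — Nash equilibrium.
(U, R): Player II prefers L (-1 > -3) — not an equilibrium.
(D, L): Player I prefers U (2 > -2) — not an equilibrium.
(D, R): Player I prefers U (3 > -2); Player II prefers L (2 > -3) — not an equilibrium.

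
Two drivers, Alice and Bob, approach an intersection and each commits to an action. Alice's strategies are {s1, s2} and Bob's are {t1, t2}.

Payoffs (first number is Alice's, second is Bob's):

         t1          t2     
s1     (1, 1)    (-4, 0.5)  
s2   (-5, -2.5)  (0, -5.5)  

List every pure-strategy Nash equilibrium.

(s1, t1): Alice gets 1 ≥ -5 from s2, and Bob gets 1 ≥ 0.5 from t2 — Nash equilibrium.
(s1, t2): Alice prefers s2 (0 > -4); Bob prefers t1 (1 > 0.5) — not an equilibrium.
(s2, t1): Alice prefers s1 (1 > -5) — not an equilibrium.
(s2, t2): Bob prefers t1 (-2.5 > -5.5) — not an equilibrium.

(s1, t1)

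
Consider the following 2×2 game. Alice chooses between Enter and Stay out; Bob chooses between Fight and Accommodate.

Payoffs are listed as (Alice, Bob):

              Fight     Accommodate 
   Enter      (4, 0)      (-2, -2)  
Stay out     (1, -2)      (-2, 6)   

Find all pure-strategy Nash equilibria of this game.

(Enter, Fight) and (Stay out, Accommodate)

(Enter, Fight): Alice gets 4 ≥ 1 from Stay out, and Bob gets 0 ≥ -2 from Accommodate — Nash equilibrium.
(Enter, Accommodate): Bob prefers Fight (0 > -2) — not an equilibrium.
(Stay out, Fight): Alice prefers Enter (4 > 1); Bob prefers Accommodate (6 > -2) — not an equilibrium.
(Stay out, Accommodate): Alice gets -2 ≥ -2 from Enter, and Bob gets 6 ≥ -2 from Fight — Nash equilibrium.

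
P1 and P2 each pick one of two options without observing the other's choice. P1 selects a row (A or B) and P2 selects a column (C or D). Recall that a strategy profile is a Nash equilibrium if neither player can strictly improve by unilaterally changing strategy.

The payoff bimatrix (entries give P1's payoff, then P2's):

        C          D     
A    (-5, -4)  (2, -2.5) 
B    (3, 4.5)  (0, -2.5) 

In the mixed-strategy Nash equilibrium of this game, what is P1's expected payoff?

3/5

First find y, the probability P2 plays C, from P1's indifference between A and B: −5y + 2(1−y) = 3y, giving y = 1/5.
Since P1 is indifferent in equilibrium, P1's expected payoff equals the payoff from either row against (1/5, 4/5). Using A: −5(1/5) + 2(4/5) = 3/5.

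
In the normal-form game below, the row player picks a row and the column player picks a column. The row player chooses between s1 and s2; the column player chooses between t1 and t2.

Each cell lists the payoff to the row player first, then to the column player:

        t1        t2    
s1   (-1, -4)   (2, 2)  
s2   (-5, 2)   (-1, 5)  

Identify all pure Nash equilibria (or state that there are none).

(s1, t2)

(s1, t1): the column player prefers t2 (2 > -4) — not an equilibrium.
(s1, t2): the row player gets 2 ≥ -1 from s2, and the column player gets 2 ≥ -4 from t1 — Nash equilibrium.
(s2, t1): the row player prefers s1 (-1 > -5); the column player prefers t2 (5 > 2) — not an equilibrium.
(s2, t2): the row player prefers s1 (2 > -1) — not an equilibrium.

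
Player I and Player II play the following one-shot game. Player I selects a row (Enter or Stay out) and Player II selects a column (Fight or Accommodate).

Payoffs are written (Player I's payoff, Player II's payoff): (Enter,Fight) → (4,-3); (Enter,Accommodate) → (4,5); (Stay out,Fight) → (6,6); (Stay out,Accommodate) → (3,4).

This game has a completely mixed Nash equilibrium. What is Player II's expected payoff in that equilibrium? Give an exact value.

First find x, the probability Player I plays Enter, from Player II's indifference between Fight and Accommodate: −3x + 6(1−x) = 5x + 4(1−x), giving x = 1/5.
Since Player II is indifferent in equilibrium, Player II's expected payoff equals the payoff from either column against (1/5, 4/5). Using Fight: −3(1/5) + 6(4/5) = 21/5.

21/5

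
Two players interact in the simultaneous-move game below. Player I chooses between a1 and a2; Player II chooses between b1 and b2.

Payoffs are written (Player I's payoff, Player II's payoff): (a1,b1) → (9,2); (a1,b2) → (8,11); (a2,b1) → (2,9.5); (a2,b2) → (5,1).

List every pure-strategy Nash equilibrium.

(a1, b1): Player II prefers b2 (11 > 2) — not an equilibrium.
(a1, b2): Player I gets 8 ≥ 5 from a2, and Player II gets 11 ≥ 2 from b1 — Nash equilibrium.
(a2, b1): Player I prefers a1 (9 > 2) — not an equilibrium.
(a2, b2): Player I prefers a1 (8 > 5); Player II prefers b1 (9.5 > 1) — not an equilibrium.

(a1, b2)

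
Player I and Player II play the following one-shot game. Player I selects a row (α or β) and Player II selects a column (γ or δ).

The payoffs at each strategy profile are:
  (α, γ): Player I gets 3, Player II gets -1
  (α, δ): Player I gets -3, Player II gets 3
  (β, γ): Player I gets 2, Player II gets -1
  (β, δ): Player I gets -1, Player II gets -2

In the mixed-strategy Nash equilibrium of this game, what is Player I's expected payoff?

1

First find q, the probability Player II plays γ, from Player I's indifference between α and β: 3q − 3(1−q) = 2q − (1−q), giving q = 2/3.
Since Player I is indifferent in equilibrium, Player I's expected payoff equals the payoff from either row against (2/3, 1/3). Using α: 3(2/3) − 3(1/3) = 1.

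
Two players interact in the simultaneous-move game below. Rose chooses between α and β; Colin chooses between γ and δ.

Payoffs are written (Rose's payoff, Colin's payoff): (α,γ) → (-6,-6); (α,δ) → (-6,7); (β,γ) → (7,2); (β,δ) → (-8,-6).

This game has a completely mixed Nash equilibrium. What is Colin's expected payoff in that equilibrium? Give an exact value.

-22/21

First find p, the probability Rose plays α, from Colin's indifference between γ and δ: −6p + 2(1−p) = 7p − 6(1−p), giving p = 8/21.
Since Colin is indifferent in equilibrium, Colin's expected payoff equals the payoff from either column against (8/21, 13/21). Using γ: −6(8/21) + 2(13/21) = -22/21.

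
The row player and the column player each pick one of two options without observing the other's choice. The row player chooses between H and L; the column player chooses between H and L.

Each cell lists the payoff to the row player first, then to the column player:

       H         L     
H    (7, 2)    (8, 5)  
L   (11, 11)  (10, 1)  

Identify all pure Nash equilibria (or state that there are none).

(H, H): the row player prefers L (11 > 7); the column player prefers L (5 > 2) — not an equilibrium.
(H, L): the row player prefers L (10 > 8) — not an equilibrium.
(L, H): the row player gets 11 ≥ 7 from H, and the column player gets 11 ≥ 1 from L — Nash equilibrium.
(L, L): the column player prefers H (11 > 1) — not an equilibrium.

(L, H)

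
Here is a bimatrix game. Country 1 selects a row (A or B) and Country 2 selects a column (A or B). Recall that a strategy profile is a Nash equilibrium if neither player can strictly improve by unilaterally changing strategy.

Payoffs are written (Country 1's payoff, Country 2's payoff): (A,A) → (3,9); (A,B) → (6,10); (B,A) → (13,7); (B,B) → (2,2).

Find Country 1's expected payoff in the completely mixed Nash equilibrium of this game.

First find y, the probability Country 2 plays A, from Country 1's indifference between A and B: 3y + 6(1−y) = 13y + 2(1−y), giving y = 2/7.
Since Country 1 is indifferent in equilibrium, Country 1's expected payoff equals the payoff from either row against (2/7, 5/7). Using A: 3(2/7) + 6(5/7) = 36/7.

36/7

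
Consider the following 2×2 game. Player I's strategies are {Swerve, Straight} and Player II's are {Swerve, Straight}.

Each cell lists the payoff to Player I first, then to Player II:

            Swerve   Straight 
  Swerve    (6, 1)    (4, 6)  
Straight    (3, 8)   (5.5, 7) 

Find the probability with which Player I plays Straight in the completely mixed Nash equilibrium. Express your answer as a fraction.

5/6

Let x be the probability that Player I plays Swerve. In a completely mixed equilibrium, Player II must be indifferent between Swerve and Straight.
Player II's expected payoff from Swerve is x + 8(1−x); from Straight it is 6x + 7(1−x).
Setting these equal: −7x + 8 = −x + 7, so x = 1/6.
Therefore Player I plays Straight with probability 1 − 1/6 = 5/6.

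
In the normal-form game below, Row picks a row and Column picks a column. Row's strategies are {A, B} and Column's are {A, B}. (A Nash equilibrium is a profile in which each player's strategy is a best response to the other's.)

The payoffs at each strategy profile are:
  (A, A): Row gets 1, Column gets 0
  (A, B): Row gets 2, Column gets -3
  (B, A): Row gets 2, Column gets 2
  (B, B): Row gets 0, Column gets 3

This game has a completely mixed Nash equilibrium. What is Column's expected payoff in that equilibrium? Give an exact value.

First find x, the probability Row plays A, from Column's indifference between A and B: 2(1−x) = −3x + 3(1−x), giving x = 1/4.
Since Column is indifferent in equilibrium, Column's expected payoff equals the payoff from either column against (1/4, 3/4). Using A: 2(3/4) = 3/2.

3/2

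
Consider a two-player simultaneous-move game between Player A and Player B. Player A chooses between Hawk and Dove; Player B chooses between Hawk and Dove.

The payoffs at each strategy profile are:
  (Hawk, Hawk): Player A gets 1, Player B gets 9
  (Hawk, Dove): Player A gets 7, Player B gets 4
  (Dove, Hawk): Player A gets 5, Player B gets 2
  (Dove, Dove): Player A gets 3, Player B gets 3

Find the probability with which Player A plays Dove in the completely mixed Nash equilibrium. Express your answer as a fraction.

5/6

Let x be the probability that Player A plays Hawk. In a completely mixed equilibrium, Player B must be indifferent between Hawk and Dove.
Player B's expected payoff from Hawk is 9x + 2(1−x); from Dove it is 4x + 3(1−x).
Setting these equal: 7x + 2 = x + 3, so x = 1/6.
Therefore Player A plays Dove with probability 1 − 1/6 = 5/6.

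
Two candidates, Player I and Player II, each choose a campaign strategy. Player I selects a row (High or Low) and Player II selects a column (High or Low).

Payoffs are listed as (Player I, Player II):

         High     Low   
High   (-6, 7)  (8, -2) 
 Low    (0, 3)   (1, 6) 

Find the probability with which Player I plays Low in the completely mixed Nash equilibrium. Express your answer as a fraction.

Let r be the probability that Player I plays High. In a completely mixed equilibrium, Player II must be indifferent between High and Low.
Player II's expected payoff from High is 7r + 3(1−r); from Low it is −2r + 6(1−r).
Setting these equal: 4r + 3 = −8r + 6, so r = 1/4.
Therefore Player I plays Low with probability 1 − 1/4 = 3/4.

3/4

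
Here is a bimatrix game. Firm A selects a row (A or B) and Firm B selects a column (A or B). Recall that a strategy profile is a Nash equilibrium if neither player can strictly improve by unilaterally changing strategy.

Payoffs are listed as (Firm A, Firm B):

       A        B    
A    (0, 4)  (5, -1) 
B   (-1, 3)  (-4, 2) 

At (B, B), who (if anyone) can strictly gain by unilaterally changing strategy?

Both

Firm A at (B, B) earns -4; deviating to A yields 5 — a strict improvement.
Firm B earns 2; deviating to A yields 3 — a strict improvement.
Both Firm A and Firm B have strictly profitable deviations.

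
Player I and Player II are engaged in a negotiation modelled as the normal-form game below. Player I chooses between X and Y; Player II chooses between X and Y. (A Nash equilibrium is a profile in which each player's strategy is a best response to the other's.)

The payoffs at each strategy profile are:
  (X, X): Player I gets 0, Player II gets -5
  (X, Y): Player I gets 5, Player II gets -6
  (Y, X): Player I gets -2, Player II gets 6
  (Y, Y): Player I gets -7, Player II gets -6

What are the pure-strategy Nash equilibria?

(X, X)

(X, X): Player I gets 0 ≥ -2 from Y, and Player II gets -5 ≥ -6 from Y — Nash equilibrium.
(X, Y): Player II prefers X (-5 > -6) — not an equilibrium.
(Y, X): Player I prefers X (0 > -2) — not an equilibrium.
(Y, Y): Player I prefers X (5 > -7); Player II prefers X (6 > -6) — not an equilibrium.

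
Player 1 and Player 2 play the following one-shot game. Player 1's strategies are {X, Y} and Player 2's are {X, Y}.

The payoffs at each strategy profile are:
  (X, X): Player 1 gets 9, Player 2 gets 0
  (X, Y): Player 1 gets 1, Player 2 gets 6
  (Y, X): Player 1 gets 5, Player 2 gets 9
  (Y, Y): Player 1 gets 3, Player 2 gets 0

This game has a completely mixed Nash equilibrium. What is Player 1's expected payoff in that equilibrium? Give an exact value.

11/3

First find q, the probability Player 2 plays X, from Player 1's indifference between X and Y: 9q + (1−q) = 5q + 3(1−q), giving q = 1/3.
Since Player 1 is indifferent in equilibrium, Player 1's expected payoff equals the payoff from either row against (1/3, 2/3). Using X: 9(1/3) + (2/3) = 11/3.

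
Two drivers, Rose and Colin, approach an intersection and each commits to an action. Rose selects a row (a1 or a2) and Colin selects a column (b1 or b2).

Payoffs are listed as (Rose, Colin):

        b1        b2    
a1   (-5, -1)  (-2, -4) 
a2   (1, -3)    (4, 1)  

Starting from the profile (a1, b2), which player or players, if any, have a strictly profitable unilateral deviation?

Rose at (a1, b2) earns -2; deviating to a2 yields 4 — a strict improvement.
Colin earns -4; deviating to b1 yields -1 — a strict improvement.
Both Rose and Colin have strictly profitable deviations.

Both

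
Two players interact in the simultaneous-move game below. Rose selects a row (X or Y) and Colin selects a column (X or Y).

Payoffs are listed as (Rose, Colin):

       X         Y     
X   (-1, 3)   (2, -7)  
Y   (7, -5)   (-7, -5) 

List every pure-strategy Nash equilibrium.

(X, X): Rose prefers Y (7 > -1) — not an equilibrium.
(X, Y): Colin prefers X (3 > -7) — not an equilibrium.
(Y, X): Rose gets 7 ≥ -1 from X, and Colin gets -5 ≥ -5 from Y — Nash equilibrium.
(Y, Y): Rose prefers X (2 > -7) — not an equilibrium.

(Y, X)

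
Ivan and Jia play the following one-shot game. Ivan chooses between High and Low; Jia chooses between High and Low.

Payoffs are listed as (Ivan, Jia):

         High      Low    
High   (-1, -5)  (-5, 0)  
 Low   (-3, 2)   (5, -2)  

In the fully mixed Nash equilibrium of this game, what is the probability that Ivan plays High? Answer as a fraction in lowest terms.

4/9

Let x be the probability that Ivan plays High. In a completely mixed equilibrium, Jia must be indifferent between High and Low.
Jia's expected payoff from High is −5x + 2(1−x); from Low it is −2(1−x).
Setting these equal: −7x + 2 = 2x − 2, so x = 4/9.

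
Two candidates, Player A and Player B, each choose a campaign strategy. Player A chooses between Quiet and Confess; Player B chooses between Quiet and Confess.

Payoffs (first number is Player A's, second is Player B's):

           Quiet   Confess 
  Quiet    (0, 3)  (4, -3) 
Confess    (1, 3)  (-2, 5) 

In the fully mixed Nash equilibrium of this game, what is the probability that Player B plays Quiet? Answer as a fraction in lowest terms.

Let y be the probability that Player B plays Quiet. In a completely mixed equilibrium, Player A must be indifferent between Quiet and Confess.
Player A's expected payoff from Quiet is 4(1−y); from Confess it is y − 2(1−y).
Setting these equal: −4y + 4 = 3y − 2, so y = 6/7.

6/7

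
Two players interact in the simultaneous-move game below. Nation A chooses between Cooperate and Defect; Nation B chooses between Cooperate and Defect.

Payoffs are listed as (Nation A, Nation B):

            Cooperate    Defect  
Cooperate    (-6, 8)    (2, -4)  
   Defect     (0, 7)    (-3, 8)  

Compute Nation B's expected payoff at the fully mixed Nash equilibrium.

First find x, the probability Nation A plays Cooperate, from Nation B's indifference between Cooperate and Defect: 8x + 7(1−x) = −4x + 8(1−x), giving x = 1/13.
Since Nation B is indifferent in equilibrium, Nation B's expected payoff equals the payoff from either column against (1/13, 12/13). Using Cooperate: 8(1/13) + 7(12/13) = 92/13.

92/13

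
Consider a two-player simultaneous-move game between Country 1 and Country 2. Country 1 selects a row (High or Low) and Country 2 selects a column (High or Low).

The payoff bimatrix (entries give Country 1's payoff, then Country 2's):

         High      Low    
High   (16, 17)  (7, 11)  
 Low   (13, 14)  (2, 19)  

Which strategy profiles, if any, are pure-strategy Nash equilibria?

(High, High): Country 1 gets 16 ≥ 13 from Low, and Country 2 gets 17 ≥ 11 from Low — Nash equilibrium.
(High, Low): Country 2 prefers High (17 > 11) — not an equilibrium.
(Low, High): Country 1 prefers High (16 > 13); Country 2 prefers Low (19 > 14) — not an equilibrium.
(Low, Low): Country 1 prefers High (7 > 2) — not an equilibrium.

(High, High)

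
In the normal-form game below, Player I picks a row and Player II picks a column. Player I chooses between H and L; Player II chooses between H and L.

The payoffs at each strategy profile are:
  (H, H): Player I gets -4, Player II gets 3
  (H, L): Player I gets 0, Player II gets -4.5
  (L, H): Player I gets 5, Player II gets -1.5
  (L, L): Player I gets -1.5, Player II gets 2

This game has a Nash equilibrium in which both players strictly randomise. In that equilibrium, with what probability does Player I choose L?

Let x be the probability that Player I plays H. In a completely mixed equilibrium, Player II must be indifferent between H and L.
Player II's expected payoff from H is 3x − 1.5(1−x); from L it is −4.5x + 2(1−x).
Setting these equal: 4.5x − 1.5 = −6.5x + 2, so x = 7/22.
Therefore Player I plays L with probability 1 − 7/22 = 15/22.

15/22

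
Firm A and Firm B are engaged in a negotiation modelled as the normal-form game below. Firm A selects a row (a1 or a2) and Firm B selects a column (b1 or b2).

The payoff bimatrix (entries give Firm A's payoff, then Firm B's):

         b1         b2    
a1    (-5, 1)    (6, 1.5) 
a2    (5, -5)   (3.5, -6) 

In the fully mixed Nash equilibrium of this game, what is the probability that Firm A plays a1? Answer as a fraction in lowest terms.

2/3

Let r be the probability that Firm A plays a1. In a completely mixed equilibrium, Firm B must be indifferent between b1 and b2.
Firm B's expected payoff from b1 is r − 5(1−r); from b2 it is 1.5r − 6(1−r).
Setting these equal: 6r − 5 = 7.5r − 6, so r = 2/3.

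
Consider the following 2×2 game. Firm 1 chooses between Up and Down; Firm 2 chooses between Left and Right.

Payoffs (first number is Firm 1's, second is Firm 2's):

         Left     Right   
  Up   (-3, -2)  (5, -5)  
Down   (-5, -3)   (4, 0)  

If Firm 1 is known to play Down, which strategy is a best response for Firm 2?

Against Down, Firm 2 earns -3 from Left and 0 from Right.
So Right is the best response.

Right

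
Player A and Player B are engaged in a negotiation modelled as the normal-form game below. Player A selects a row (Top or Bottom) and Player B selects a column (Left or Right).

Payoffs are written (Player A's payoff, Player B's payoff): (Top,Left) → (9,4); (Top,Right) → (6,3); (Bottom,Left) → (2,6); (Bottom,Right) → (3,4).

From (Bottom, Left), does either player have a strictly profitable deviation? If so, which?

Player A

Player A at (Bottom, Left) earns 2; deviating to Top yields 9 — a strict improvement.
Player B earns 6; deviating to Right yields 4 — not better.
Only Player A has a strictly profitable deviation.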